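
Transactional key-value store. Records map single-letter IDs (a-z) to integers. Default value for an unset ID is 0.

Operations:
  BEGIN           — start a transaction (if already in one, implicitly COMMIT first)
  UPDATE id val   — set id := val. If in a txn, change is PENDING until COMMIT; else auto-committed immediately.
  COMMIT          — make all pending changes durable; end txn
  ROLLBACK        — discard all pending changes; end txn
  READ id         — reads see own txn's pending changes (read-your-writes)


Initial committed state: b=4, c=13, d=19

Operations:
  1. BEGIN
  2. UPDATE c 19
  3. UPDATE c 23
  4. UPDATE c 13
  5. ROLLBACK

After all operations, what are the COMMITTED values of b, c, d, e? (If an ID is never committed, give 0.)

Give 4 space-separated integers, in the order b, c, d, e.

Answer: 4 13 19 0

Derivation:
Initial committed: {b=4, c=13, d=19}
Op 1: BEGIN: in_txn=True, pending={}
Op 2: UPDATE c=19 (pending; pending now {c=19})
Op 3: UPDATE c=23 (pending; pending now {c=23})
Op 4: UPDATE c=13 (pending; pending now {c=13})
Op 5: ROLLBACK: discarded pending ['c']; in_txn=False
Final committed: {b=4, c=13, d=19}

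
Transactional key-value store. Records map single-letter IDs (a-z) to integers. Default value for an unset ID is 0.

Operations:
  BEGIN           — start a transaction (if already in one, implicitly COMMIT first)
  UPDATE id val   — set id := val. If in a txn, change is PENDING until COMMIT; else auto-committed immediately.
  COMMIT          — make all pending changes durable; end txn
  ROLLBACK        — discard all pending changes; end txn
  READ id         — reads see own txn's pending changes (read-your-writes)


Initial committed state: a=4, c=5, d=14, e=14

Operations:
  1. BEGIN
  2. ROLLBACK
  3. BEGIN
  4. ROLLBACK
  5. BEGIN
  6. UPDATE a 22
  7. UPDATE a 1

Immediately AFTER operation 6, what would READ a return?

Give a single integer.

Answer: 22

Derivation:
Initial committed: {a=4, c=5, d=14, e=14}
Op 1: BEGIN: in_txn=True, pending={}
Op 2: ROLLBACK: discarded pending []; in_txn=False
Op 3: BEGIN: in_txn=True, pending={}
Op 4: ROLLBACK: discarded pending []; in_txn=False
Op 5: BEGIN: in_txn=True, pending={}
Op 6: UPDATE a=22 (pending; pending now {a=22})
After op 6: visible(a) = 22 (pending={a=22}, committed={a=4, c=5, d=14, e=14})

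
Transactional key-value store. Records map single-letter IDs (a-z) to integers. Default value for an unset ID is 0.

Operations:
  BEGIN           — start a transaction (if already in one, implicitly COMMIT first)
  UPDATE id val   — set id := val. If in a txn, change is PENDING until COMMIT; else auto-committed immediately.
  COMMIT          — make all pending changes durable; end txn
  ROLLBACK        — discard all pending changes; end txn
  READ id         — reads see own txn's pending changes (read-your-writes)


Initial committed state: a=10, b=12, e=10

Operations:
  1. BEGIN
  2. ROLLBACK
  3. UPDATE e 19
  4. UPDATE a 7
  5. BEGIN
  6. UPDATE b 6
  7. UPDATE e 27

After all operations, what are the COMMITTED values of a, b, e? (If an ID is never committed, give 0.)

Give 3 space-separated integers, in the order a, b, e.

Initial committed: {a=10, b=12, e=10}
Op 1: BEGIN: in_txn=True, pending={}
Op 2: ROLLBACK: discarded pending []; in_txn=False
Op 3: UPDATE e=19 (auto-commit; committed e=19)
Op 4: UPDATE a=7 (auto-commit; committed a=7)
Op 5: BEGIN: in_txn=True, pending={}
Op 6: UPDATE b=6 (pending; pending now {b=6})
Op 7: UPDATE e=27 (pending; pending now {b=6, e=27})
Final committed: {a=7, b=12, e=19}

Answer: 7 12 19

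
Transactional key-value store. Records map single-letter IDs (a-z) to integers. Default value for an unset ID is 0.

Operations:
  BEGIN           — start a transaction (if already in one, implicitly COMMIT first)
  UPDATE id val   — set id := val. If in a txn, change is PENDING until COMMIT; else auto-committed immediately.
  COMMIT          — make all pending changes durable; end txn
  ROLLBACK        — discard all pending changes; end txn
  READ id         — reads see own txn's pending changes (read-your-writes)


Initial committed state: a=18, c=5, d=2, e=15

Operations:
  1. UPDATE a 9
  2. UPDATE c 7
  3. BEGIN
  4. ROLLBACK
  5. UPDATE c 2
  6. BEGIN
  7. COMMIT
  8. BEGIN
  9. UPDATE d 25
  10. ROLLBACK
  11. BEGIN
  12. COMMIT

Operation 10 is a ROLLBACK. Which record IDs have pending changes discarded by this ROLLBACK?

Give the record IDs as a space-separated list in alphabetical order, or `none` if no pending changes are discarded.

Answer: d

Derivation:
Initial committed: {a=18, c=5, d=2, e=15}
Op 1: UPDATE a=9 (auto-commit; committed a=9)
Op 2: UPDATE c=7 (auto-commit; committed c=7)
Op 3: BEGIN: in_txn=True, pending={}
Op 4: ROLLBACK: discarded pending []; in_txn=False
Op 5: UPDATE c=2 (auto-commit; committed c=2)
Op 6: BEGIN: in_txn=True, pending={}
Op 7: COMMIT: merged [] into committed; committed now {a=9, c=2, d=2, e=15}
Op 8: BEGIN: in_txn=True, pending={}
Op 9: UPDATE d=25 (pending; pending now {d=25})
Op 10: ROLLBACK: discarded pending ['d']; in_txn=False
Op 11: BEGIN: in_txn=True, pending={}
Op 12: COMMIT: merged [] into committed; committed now {a=9, c=2, d=2, e=15}
ROLLBACK at op 10 discards: ['d']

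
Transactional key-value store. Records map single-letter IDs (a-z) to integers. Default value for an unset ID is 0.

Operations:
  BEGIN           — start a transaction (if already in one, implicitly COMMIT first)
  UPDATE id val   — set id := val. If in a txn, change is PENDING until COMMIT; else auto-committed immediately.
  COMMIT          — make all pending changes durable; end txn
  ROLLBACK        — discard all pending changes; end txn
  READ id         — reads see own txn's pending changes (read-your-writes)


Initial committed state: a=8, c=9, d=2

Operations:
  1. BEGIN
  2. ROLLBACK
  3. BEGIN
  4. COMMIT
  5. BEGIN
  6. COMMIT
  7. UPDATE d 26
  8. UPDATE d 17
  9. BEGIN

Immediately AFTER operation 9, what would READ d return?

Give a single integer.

Initial committed: {a=8, c=9, d=2}
Op 1: BEGIN: in_txn=True, pending={}
Op 2: ROLLBACK: discarded pending []; in_txn=False
Op 3: BEGIN: in_txn=True, pending={}
Op 4: COMMIT: merged [] into committed; committed now {a=8, c=9, d=2}
Op 5: BEGIN: in_txn=True, pending={}
Op 6: COMMIT: merged [] into committed; committed now {a=8, c=9, d=2}
Op 7: UPDATE d=26 (auto-commit; committed d=26)
Op 8: UPDATE d=17 (auto-commit; committed d=17)
Op 9: BEGIN: in_txn=True, pending={}
After op 9: visible(d) = 17 (pending={}, committed={a=8, c=9, d=17})

Answer: 17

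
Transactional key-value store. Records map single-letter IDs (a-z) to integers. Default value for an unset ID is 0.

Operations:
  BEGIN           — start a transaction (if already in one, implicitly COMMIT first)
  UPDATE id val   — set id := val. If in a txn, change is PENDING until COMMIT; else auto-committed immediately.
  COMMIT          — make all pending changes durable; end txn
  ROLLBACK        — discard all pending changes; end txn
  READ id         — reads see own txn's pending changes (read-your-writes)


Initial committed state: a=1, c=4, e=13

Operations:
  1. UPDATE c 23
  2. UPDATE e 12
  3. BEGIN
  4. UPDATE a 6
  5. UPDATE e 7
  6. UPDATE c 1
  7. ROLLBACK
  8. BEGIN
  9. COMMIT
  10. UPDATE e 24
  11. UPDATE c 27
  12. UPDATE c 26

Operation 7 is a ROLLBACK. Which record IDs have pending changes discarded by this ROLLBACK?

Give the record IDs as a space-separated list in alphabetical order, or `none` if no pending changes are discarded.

Answer: a c e

Derivation:
Initial committed: {a=1, c=4, e=13}
Op 1: UPDATE c=23 (auto-commit; committed c=23)
Op 2: UPDATE e=12 (auto-commit; committed e=12)
Op 3: BEGIN: in_txn=True, pending={}
Op 4: UPDATE a=6 (pending; pending now {a=6})
Op 5: UPDATE e=7 (pending; pending now {a=6, e=7})
Op 6: UPDATE c=1 (pending; pending now {a=6, c=1, e=7})
Op 7: ROLLBACK: discarded pending ['a', 'c', 'e']; in_txn=False
Op 8: BEGIN: in_txn=True, pending={}
Op 9: COMMIT: merged [] into committed; committed now {a=1, c=23, e=12}
Op 10: UPDATE e=24 (auto-commit; committed e=24)
Op 11: UPDATE c=27 (auto-commit; committed c=27)
Op 12: UPDATE c=26 (auto-commit; committed c=26)
ROLLBACK at op 7 discards: ['a', 'c', 'e']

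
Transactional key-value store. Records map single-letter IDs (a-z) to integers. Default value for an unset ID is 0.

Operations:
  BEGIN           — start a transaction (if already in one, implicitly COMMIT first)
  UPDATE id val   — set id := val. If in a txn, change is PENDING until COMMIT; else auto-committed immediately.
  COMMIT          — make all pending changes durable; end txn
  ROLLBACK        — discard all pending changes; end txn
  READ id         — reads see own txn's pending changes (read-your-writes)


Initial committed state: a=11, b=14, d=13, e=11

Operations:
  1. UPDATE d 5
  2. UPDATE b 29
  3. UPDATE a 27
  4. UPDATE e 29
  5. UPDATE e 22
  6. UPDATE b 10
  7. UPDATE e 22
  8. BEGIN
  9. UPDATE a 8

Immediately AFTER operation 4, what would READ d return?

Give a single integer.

Initial committed: {a=11, b=14, d=13, e=11}
Op 1: UPDATE d=5 (auto-commit; committed d=5)
Op 2: UPDATE b=29 (auto-commit; committed b=29)
Op 3: UPDATE a=27 (auto-commit; committed a=27)
Op 4: UPDATE e=29 (auto-commit; committed e=29)
After op 4: visible(d) = 5 (pending={}, committed={a=27, b=29, d=5, e=29})

Answer: 5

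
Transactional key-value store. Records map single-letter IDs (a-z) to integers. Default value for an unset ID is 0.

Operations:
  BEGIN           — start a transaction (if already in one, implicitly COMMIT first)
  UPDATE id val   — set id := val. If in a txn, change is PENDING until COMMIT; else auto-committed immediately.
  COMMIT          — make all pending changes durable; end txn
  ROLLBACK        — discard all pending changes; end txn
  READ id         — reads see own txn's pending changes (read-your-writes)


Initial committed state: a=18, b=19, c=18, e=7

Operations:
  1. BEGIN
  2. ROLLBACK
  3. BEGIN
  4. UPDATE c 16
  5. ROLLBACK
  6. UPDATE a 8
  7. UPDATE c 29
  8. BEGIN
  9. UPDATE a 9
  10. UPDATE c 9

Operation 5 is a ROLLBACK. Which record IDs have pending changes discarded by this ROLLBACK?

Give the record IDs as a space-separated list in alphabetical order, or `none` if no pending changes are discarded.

Initial committed: {a=18, b=19, c=18, e=7}
Op 1: BEGIN: in_txn=True, pending={}
Op 2: ROLLBACK: discarded pending []; in_txn=False
Op 3: BEGIN: in_txn=True, pending={}
Op 4: UPDATE c=16 (pending; pending now {c=16})
Op 5: ROLLBACK: discarded pending ['c']; in_txn=False
Op 6: UPDATE a=8 (auto-commit; committed a=8)
Op 7: UPDATE c=29 (auto-commit; committed c=29)
Op 8: BEGIN: in_txn=True, pending={}
Op 9: UPDATE a=9 (pending; pending now {a=9})
Op 10: UPDATE c=9 (pending; pending now {a=9, c=9})
ROLLBACK at op 5 discards: ['c']

Answer: c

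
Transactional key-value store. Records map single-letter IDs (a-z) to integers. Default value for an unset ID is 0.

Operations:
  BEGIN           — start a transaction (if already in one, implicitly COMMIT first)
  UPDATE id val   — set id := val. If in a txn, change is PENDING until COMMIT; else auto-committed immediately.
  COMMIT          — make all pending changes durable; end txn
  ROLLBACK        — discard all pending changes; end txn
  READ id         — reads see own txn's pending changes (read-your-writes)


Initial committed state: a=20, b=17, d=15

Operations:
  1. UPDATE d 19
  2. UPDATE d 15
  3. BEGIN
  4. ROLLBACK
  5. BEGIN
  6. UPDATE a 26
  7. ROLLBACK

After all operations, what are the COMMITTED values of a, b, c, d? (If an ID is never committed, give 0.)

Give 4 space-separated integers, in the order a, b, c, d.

Initial committed: {a=20, b=17, d=15}
Op 1: UPDATE d=19 (auto-commit; committed d=19)
Op 2: UPDATE d=15 (auto-commit; committed d=15)
Op 3: BEGIN: in_txn=True, pending={}
Op 4: ROLLBACK: discarded pending []; in_txn=False
Op 5: BEGIN: in_txn=True, pending={}
Op 6: UPDATE a=26 (pending; pending now {a=26})
Op 7: ROLLBACK: discarded pending ['a']; in_txn=False
Final committed: {a=20, b=17, d=15}

Answer: 20 17 0 15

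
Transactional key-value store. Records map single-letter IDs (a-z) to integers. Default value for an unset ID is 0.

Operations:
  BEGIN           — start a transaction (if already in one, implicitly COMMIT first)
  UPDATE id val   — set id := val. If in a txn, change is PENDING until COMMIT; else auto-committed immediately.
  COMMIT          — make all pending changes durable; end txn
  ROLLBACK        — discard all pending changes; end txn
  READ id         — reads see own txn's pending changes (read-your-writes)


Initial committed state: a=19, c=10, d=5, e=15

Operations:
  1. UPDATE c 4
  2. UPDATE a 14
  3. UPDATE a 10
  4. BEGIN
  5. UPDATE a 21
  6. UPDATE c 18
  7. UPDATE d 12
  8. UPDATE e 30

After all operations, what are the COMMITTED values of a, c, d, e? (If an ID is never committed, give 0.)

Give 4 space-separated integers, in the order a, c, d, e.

Initial committed: {a=19, c=10, d=5, e=15}
Op 1: UPDATE c=4 (auto-commit; committed c=4)
Op 2: UPDATE a=14 (auto-commit; committed a=14)
Op 3: UPDATE a=10 (auto-commit; committed a=10)
Op 4: BEGIN: in_txn=True, pending={}
Op 5: UPDATE a=21 (pending; pending now {a=21})
Op 6: UPDATE c=18 (pending; pending now {a=21, c=18})
Op 7: UPDATE d=12 (pending; pending now {a=21, c=18, d=12})
Op 8: UPDATE e=30 (pending; pending now {a=21, c=18, d=12, e=30})
Final committed: {a=10, c=4, d=5, e=15}

Answer: 10 4 5 15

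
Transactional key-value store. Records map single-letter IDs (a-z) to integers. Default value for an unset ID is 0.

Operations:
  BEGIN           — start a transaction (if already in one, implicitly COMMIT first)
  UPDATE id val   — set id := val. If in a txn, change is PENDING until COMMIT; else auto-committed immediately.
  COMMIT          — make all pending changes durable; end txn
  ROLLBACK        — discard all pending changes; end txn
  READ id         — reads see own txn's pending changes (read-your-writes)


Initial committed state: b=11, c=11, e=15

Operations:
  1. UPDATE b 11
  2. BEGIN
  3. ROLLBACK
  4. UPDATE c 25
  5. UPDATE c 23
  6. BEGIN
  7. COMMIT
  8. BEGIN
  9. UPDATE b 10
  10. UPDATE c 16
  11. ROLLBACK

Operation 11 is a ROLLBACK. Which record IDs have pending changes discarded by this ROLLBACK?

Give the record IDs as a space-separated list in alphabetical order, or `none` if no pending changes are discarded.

Answer: b c

Derivation:
Initial committed: {b=11, c=11, e=15}
Op 1: UPDATE b=11 (auto-commit; committed b=11)
Op 2: BEGIN: in_txn=True, pending={}
Op 3: ROLLBACK: discarded pending []; in_txn=False
Op 4: UPDATE c=25 (auto-commit; committed c=25)
Op 5: UPDATE c=23 (auto-commit; committed c=23)
Op 6: BEGIN: in_txn=True, pending={}
Op 7: COMMIT: merged [] into committed; committed now {b=11, c=23, e=15}
Op 8: BEGIN: in_txn=True, pending={}
Op 9: UPDATE b=10 (pending; pending now {b=10})
Op 10: UPDATE c=16 (pending; pending now {b=10, c=16})
Op 11: ROLLBACK: discarded pending ['b', 'c']; in_txn=False
ROLLBACK at op 11 discards: ['b', 'c']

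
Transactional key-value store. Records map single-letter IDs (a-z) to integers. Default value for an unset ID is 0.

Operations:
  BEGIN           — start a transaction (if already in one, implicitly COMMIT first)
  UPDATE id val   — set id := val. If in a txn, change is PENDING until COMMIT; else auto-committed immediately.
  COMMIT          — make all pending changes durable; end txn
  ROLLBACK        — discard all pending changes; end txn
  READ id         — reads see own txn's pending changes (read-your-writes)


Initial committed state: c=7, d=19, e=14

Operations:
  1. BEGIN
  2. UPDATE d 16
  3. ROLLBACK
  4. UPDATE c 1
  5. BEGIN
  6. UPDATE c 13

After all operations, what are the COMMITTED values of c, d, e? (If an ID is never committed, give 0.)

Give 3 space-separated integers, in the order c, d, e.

Answer: 1 19 14

Derivation:
Initial committed: {c=7, d=19, e=14}
Op 1: BEGIN: in_txn=True, pending={}
Op 2: UPDATE d=16 (pending; pending now {d=16})
Op 3: ROLLBACK: discarded pending ['d']; in_txn=False
Op 4: UPDATE c=1 (auto-commit; committed c=1)
Op 5: BEGIN: in_txn=True, pending={}
Op 6: UPDATE c=13 (pending; pending now {c=13})
Final committed: {c=1, d=19, e=14}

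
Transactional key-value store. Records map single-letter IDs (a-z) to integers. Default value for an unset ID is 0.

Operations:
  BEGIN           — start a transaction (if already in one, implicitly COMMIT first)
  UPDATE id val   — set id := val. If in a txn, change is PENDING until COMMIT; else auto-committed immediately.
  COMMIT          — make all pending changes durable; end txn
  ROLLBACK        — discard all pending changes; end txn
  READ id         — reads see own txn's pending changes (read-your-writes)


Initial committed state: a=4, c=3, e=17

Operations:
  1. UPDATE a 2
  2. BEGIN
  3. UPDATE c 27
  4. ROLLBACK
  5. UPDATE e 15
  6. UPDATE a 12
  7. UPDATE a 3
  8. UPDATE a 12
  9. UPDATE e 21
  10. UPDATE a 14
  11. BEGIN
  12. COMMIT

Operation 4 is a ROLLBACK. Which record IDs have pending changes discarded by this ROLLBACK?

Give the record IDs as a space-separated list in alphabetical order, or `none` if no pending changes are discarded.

Answer: c

Derivation:
Initial committed: {a=4, c=3, e=17}
Op 1: UPDATE a=2 (auto-commit; committed a=2)
Op 2: BEGIN: in_txn=True, pending={}
Op 3: UPDATE c=27 (pending; pending now {c=27})
Op 4: ROLLBACK: discarded pending ['c']; in_txn=False
Op 5: UPDATE e=15 (auto-commit; committed e=15)
Op 6: UPDATE a=12 (auto-commit; committed a=12)
Op 7: UPDATE a=3 (auto-commit; committed a=3)
Op 8: UPDATE a=12 (auto-commit; committed a=12)
Op 9: UPDATE e=21 (auto-commit; committed e=21)
Op 10: UPDATE a=14 (auto-commit; committed a=14)
Op 11: BEGIN: in_txn=True, pending={}
Op 12: COMMIT: merged [] into committed; committed now {a=14, c=3, e=21}
ROLLBACK at op 4 discards: ['c']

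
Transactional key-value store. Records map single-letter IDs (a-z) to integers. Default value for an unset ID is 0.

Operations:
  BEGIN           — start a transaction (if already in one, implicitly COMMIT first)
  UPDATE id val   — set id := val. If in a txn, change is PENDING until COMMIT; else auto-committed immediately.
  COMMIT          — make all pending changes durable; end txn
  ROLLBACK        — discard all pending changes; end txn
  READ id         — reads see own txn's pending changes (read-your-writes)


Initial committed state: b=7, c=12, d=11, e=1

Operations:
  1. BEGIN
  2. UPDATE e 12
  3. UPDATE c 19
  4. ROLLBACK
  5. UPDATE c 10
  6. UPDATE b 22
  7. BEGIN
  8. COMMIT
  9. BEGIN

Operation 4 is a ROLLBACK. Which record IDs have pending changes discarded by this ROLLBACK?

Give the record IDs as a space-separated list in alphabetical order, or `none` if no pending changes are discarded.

Answer: c e

Derivation:
Initial committed: {b=7, c=12, d=11, e=1}
Op 1: BEGIN: in_txn=True, pending={}
Op 2: UPDATE e=12 (pending; pending now {e=12})
Op 3: UPDATE c=19 (pending; pending now {c=19, e=12})
Op 4: ROLLBACK: discarded pending ['c', 'e']; in_txn=False
Op 5: UPDATE c=10 (auto-commit; committed c=10)
Op 6: UPDATE b=22 (auto-commit; committed b=22)
Op 7: BEGIN: in_txn=True, pending={}
Op 8: COMMIT: merged [] into committed; committed now {b=22, c=10, d=11, e=1}
Op 9: BEGIN: in_txn=True, pending={}
ROLLBACK at op 4 discards: ['c', 'e']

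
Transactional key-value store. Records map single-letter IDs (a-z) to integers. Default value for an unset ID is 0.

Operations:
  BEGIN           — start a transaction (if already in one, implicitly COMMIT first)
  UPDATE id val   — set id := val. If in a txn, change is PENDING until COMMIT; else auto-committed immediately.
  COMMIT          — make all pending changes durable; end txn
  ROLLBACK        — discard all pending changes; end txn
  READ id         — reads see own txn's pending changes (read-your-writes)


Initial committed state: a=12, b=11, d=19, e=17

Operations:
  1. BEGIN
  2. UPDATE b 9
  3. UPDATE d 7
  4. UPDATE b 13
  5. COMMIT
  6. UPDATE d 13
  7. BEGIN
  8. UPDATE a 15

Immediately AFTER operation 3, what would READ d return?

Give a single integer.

Initial committed: {a=12, b=11, d=19, e=17}
Op 1: BEGIN: in_txn=True, pending={}
Op 2: UPDATE b=9 (pending; pending now {b=9})
Op 3: UPDATE d=7 (pending; pending now {b=9, d=7})
After op 3: visible(d) = 7 (pending={b=9, d=7}, committed={a=12, b=11, d=19, e=17})

Answer: 7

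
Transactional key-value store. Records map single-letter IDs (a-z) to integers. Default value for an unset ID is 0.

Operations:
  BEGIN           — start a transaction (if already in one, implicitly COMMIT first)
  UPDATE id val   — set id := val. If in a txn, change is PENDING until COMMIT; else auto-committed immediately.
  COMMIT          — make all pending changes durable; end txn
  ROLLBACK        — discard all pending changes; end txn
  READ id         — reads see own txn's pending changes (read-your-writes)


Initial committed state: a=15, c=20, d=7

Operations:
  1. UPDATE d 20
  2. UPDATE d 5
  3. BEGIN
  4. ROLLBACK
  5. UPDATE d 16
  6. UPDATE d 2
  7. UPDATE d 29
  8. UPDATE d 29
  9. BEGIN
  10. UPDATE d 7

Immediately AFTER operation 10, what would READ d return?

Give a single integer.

Initial committed: {a=15, c=20, d=7}
Op 1: UPDATE d=20 (auto-commit; committed d=20)
Op 2: UPDATE d=5 (auto-commit; committed d=5)
Op 3: BEGIN: in_txn=True, pending={}
Op 4: ROLLBACK: discarded pending []; in_txn=False
Op 5: UPDATE d=16 (auto-commit; committed d=16)
Op 6: UPDATE d=2 (auto-commit; committed d=2)
Op 7: UPDATE d=29 (auto-commit; committed d=29)
Op 8: UPDATE d=29 (auto-commit; committed d=29)
Op 9: BEGIN: in_txn=True, pending={}
Op 10: UPDATE d=7 (pending; pending now {d=7})
After op 10: visible(d) = 7 (pending={d=7}, committed={a=15, c=20, d=29})

Answer: 7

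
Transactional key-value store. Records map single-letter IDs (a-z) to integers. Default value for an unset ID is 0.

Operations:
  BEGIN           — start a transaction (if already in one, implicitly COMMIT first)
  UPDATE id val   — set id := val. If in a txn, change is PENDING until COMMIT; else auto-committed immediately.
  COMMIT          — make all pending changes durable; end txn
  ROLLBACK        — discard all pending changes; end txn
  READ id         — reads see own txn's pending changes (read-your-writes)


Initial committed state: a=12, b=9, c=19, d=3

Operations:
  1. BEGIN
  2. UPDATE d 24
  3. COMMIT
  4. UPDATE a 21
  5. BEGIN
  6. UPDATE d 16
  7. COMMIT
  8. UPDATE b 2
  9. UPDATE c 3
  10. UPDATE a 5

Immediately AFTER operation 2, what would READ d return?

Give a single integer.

Answer: 24

Derivation:
Initial committed: {a=12, b=9, c=19, d=3}
Op 1: BEGIN: in_txn=True, pending={}
Op 2: UPDATE d=24 (pending; pending now {d=24})
After op 2: visible(d) = 24 (pending={d=24}, committed={a=12, b=9, c=19, d=3})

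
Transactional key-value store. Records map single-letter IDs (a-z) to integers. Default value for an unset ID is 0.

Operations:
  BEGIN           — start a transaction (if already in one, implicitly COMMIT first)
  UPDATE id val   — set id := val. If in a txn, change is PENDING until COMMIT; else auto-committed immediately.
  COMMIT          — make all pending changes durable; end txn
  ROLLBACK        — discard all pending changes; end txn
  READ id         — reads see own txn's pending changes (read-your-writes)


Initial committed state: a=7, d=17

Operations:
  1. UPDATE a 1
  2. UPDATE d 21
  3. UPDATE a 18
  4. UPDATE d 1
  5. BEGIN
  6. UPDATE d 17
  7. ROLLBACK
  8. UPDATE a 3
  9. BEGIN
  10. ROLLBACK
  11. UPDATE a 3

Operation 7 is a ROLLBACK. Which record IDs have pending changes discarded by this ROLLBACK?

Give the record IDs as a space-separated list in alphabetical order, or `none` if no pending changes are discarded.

Initial committed: {a=7, d=17}
Op 1: UPDATE a=1 (auto-commit; committed a=1)
Op 2: UPDATE d=21 (auto-commit; committed d=21)
Op 3: UPDATE a=18 (auto-commit; committed a=18)
Op 4: UPDATE d=1 (auto-commit; committed d=1)
Op 5: BEGIN: in_txn=True, pending={}
Op 6: UPDATE d=17 (pending; pending now {d=17})
Op 7: ROLLBACK: discarded pending ['d']; in_txn=False
Op 8: UPDATE a=3 (auto-commit; committed a=3)
Op 9: BEGIN: in_txn=True, pending={}
Op 10: ROLLBACK: discarded pending []; in_txn=False
Op 11: UPDATE a=3 (auto-commit; committed a=3)
ROLLBACK at op 7 discards: ['d']

Answer: d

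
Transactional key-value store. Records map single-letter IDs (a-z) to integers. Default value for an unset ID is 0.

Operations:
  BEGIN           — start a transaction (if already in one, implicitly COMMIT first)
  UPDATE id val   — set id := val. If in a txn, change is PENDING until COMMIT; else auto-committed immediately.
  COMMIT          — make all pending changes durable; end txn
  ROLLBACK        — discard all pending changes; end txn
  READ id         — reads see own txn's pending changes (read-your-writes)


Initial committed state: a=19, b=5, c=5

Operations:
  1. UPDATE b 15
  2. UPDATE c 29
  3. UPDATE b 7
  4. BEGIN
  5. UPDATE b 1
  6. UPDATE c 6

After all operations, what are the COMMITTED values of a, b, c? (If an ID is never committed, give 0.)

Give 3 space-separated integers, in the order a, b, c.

Initial committed: {a=19, b=5, c=5}
Op 1: UPDATE b=15 (auto-commit; committed b=15)
Op 2: UPDATE c=29 (auto-commit; committed c=29)
Op 3: UPDATE b=7 (auto-commit; committed b=7)
Op 4: BEGIN: in_txn=True, pending={}
Op 5: UPDATE b=1 (pending; pending now {b=1})
Op 6: UPDATE c=6 (pending; pending now {b=1, c=6})
Final committed: {a=19, b=7, c=29}

Answer: 19 7 29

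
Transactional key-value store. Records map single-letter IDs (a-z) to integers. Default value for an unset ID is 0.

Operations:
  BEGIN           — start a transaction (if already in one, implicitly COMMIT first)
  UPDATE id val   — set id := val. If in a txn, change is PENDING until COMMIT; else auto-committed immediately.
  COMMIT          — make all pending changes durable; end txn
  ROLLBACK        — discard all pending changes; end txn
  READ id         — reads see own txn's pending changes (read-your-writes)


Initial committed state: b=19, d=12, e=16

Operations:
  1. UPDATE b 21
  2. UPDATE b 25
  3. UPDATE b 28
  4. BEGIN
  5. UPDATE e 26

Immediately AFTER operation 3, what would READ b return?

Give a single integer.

Initial committed: {b=19, d=12, e=16}
Op 1: UPDATE b=21 (auto-commit; committed b=21)
Op 2: UPDATE b=25 (auto-commit; committed b=25)
Op 3: UPDATE b=28 (auto-commit; committed b=28)
After op 3: visible(b) = 28 (pending={}, committed={b=28, d=12, e=16})

Answer: 28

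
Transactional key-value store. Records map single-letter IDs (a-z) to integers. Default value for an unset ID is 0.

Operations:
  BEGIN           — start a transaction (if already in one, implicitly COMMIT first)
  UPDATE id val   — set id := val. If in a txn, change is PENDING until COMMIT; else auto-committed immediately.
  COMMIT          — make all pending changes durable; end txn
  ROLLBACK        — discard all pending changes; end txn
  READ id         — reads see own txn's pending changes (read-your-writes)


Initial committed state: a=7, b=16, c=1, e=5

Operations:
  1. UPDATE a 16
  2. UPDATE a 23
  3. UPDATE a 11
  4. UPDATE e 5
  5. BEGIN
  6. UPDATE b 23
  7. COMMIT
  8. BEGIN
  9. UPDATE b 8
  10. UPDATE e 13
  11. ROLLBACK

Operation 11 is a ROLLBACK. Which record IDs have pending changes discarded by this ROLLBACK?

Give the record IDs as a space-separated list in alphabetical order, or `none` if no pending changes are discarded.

Answer: b e

Derivation:
Initial committed: {a=7, b=16, c=1, e=5}
Op 1: UPDATE a=16 (auto-commit; committed a=16)
Op 2: UPDATE a=23 (auto-commit; committed a=23)
Op 3: UPDATE a=11 (auto-commit; committed a=11)
Op 4: UPDATE e=5 (auto-commit; committed e=5)
Op 5: BEGIN: in_txn=True, pending={}
Op 6: UPDATE b=23 (pending; pending now {b=23})
Op 7: COMMIT: merged ['b'] into committed; committed now {a=11, b=23, c=1, e=5}
Op 8: BEGIN: in_txn=True, pending={}
Op 9: UPDATE b=8 (pending; pending now {b=8})
Op 10: UPDATE e=13 (pending; pending now {b=8, e=13})
Op 11: ROLLBACK: discarded pending ['b', 'e']; in_txn=False
ROLLBACK at op 11 discards: ['b', 'e']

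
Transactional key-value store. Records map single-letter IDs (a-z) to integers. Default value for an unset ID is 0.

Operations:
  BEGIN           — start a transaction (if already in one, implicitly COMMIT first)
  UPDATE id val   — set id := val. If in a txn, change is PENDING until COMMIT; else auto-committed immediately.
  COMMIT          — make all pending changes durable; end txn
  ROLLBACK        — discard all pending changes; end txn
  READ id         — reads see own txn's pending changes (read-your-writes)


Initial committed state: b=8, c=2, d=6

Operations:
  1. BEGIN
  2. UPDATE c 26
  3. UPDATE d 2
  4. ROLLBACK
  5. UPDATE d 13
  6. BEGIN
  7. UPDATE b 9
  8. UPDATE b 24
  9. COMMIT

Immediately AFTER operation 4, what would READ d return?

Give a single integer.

Answer: 6

Derivation:
Initial committed: {b=8, c=2, d=6}
Op 1: BEGIN: in_txn=True, pending={}
Op 2: UPDATE c=26 (pending; pending now {c=26})
Op 3: UPDATE d=2 (pending; pending now {c=26, d=2})
Op 4: ROLLBACK: discarded pending ['c', 'd']; in_txn=False
After op 4: visible(d) = 6 (pending={}, committed={b=8, c=2, d=6})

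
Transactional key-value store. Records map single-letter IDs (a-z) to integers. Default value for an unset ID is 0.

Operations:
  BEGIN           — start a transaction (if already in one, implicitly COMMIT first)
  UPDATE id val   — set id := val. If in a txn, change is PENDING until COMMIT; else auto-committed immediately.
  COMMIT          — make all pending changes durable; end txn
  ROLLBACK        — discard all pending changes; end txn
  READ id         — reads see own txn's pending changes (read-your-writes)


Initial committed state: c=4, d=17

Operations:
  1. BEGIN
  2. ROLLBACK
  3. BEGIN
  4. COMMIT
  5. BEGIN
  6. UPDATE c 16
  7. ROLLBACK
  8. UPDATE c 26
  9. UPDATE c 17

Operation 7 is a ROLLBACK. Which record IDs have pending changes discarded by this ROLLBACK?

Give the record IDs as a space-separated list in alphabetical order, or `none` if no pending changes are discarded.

Initial committed: {c=4, d=17}
Op 1: BEGIN: in_txn=True, pending={}
Op 2: ROLLBACK: discarded pending []; in_txn=False
Op 3: BEGIN: in_txn=True, pending={}
Op 4: COMMIT: merged [] into committed; committed now {c=4, d=17}
Op 5: BEGIN: in_txn=True, pending={}
Op 6: UPDATE c=16 (pending; pending now {c=16})
Op 7: ROLLBACK: discarded pending ['c']; in_txn=False
Op 8: UPDATE c=26 (auto-commit; committed c=26)
Op 9: UPDATE c=17 (auto-commit; committed c=17)
ROLLBACK at op 7 discards: ['c']

Answer: c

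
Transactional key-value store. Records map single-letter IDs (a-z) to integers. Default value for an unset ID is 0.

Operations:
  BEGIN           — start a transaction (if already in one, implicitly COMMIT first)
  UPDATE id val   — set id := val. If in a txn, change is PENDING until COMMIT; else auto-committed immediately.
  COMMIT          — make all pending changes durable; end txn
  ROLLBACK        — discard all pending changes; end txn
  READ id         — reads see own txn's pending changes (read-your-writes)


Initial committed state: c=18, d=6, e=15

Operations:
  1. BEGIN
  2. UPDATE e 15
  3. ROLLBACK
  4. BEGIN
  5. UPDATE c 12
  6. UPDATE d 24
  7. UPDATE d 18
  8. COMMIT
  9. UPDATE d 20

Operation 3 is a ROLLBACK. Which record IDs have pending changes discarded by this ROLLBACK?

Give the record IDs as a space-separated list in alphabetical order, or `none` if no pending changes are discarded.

Answer: e

Derivation:
Initial committed: {c=18, d=6, e=15}
Op 1: BEGIN: in_txn=True, pending={}
Op 2: UPDATE e=15 (pending; pending now {e=15})
Op 3: ROLLBACK: discarded pending ['e']; in_txn=False
Op 4: BEGIN: in_txn=True, pending={}
Op 5: UPDATE c=12 (pending; pending now {c=12})
Op 6: UPDATE d=24 (pending; pending now {c=12, d=24})
Op 7: UPDATE d=18 (pending; pending now {c=12, d=18})
Op 8: COMMIT: merged ['c', 'd'] into committed; committed now {c=12, d=18, e=15}
Op 9: UPDATE d=20 (auto-commit; committed d=20)
ROLLBACK at op 3 discards: ['e']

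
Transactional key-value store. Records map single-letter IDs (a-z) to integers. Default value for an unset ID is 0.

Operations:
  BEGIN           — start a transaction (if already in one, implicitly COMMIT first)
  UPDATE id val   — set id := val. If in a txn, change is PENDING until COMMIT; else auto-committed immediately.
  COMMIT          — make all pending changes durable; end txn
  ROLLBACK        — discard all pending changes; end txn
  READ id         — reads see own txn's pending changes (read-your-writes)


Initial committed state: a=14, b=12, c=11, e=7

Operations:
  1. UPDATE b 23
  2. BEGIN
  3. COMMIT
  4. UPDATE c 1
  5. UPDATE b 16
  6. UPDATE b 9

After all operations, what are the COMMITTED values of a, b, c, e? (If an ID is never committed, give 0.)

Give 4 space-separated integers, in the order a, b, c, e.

Answer: 14 9 1 7

Derivation:
Initial committed: {a=14, b=12, c=11, e=7}
Op 1: UPDATE b=23 (auto-commit; committed b=23)
Op 2: BEGIN: in_txn=True, pending={}
Op 3: COMMIT: merged [] into committed; committed now {a=14, b=23, c=11, e=7}
Op 4: UPDATE c=1 (auto-commit; committed c=1)
Op 5: UPDATE b=16 (auto-commit; committed b=16)
Op 6: UPDATE b=9 (auto-commit; committed b=9)
Final committed: {a=14, b=9, c=1, e=7}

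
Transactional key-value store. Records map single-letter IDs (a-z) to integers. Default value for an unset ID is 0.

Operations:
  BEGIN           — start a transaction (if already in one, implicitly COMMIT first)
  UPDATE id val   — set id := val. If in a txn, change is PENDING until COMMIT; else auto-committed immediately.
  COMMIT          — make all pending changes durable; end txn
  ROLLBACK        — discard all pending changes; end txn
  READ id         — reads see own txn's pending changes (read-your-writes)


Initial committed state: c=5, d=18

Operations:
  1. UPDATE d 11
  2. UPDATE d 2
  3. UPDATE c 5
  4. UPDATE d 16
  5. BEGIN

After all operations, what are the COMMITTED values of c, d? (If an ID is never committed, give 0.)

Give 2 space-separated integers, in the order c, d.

Answer: 5 16

Derivation:
Initial committed: {c=5, d=18}
Op 1: UPDATE d=11 (auto-commit; committed d=11)
Op 2: UPDATE d=2 (auto-commit; committed d=2)
Op 3: UPDATE c=5 (auto-commit; committed c=5)
Op 4: UPDATE d=16 (auto-commit; committed d=16)
Op 5: BEGIN: in_txn=True, pending={}
Final committed: {c=5, d=16}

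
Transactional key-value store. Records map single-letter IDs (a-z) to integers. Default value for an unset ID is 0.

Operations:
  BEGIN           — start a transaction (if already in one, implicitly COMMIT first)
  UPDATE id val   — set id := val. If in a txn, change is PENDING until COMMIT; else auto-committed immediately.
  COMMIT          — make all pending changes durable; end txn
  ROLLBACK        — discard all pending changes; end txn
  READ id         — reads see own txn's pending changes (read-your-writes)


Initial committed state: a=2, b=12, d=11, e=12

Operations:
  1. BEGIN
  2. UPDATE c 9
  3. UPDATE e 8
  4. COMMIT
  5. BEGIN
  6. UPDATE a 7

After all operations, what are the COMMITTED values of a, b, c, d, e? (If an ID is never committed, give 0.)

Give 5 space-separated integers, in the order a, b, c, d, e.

Answer: 2 12 9 11 8

Derivation:
Initial committed: {a=2, b=12, d=11, e=12}
Op 1: BEGIN: in_txn=True, pending={}
Op 2: UPDATE c=9 (pending; pending now {c=9})
Op 3: UPDATE e=8 (pending; pending now {c=9, e=8})
Op 4: COMMIT: merged ['c', 'e'] into committed; committed now {a=2, b=12, c=9, d=11, e=8}
Op 5: BEGIN: in_txn=True, pending={}
Op 6: UPDATE a=7 (pending; pending now {a=7})
Final committed: {a=2, b=12, c=9, d=11, e=8}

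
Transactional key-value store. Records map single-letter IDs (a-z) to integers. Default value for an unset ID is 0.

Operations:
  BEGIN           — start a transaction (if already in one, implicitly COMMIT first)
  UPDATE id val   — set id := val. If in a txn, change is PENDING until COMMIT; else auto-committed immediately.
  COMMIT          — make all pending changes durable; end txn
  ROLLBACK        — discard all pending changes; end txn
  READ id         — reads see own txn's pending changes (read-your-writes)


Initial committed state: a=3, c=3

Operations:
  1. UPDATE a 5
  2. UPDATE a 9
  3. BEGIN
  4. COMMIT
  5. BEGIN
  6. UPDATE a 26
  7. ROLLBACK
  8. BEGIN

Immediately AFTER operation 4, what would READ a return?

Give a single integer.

Answer: 9

Derivation:
Initial committed: {a=3, c=3}
Op 1: UPDATE a=5 (auto-commit; committed a=5)
Op 2: UPDATE a=9 (auto-commit; committed a=9)
Op 3: BEGIN: in_txn=True, pending={}
Op 4: COMMIT: merged [] into committed; committed now {a=9, c=3}
After op 4: visible(a) = 9 (pending={}, committed={a=9, c=3})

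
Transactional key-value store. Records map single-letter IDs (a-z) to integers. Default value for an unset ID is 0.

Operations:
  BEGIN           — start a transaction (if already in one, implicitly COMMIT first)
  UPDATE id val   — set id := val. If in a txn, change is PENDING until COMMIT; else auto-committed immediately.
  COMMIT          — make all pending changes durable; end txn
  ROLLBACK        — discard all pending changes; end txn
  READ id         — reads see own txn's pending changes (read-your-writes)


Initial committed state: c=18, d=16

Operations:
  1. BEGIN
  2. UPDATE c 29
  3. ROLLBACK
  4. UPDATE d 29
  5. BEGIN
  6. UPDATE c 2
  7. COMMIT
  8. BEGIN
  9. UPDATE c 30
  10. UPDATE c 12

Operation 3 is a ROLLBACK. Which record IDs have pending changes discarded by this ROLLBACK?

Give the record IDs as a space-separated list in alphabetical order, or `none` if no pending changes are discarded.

Answer: c

Derivation:
Initial committed: {c=18, d=16}
Op 1: BEGIN: in_txn=True, pending={}
Op 2: UPDATE c=29 (pending; pending now {c=29})
Op 3: ROLLBACK: discarded pending ['c']; in_txn=False
Op 4: UPDATE d=29 (auto-commit; committed d=29)
Op 5: BEGIN: in_txn=True, pending={}
Op 6: UPDATE c=2 (pending; pending now {c=2})
Op 7: COMMIT: merged ['c'] into committed; committed now {c=2, d=29}
Op 8: BEGIN: in_txn=True, pending={}
Op 9: UPDATE c=30 (pending; pending now {c=30})
Op 10: UPDATE c=12 (pending; pending now {c=12})
ROLLBACK at op 3 discards: ['c']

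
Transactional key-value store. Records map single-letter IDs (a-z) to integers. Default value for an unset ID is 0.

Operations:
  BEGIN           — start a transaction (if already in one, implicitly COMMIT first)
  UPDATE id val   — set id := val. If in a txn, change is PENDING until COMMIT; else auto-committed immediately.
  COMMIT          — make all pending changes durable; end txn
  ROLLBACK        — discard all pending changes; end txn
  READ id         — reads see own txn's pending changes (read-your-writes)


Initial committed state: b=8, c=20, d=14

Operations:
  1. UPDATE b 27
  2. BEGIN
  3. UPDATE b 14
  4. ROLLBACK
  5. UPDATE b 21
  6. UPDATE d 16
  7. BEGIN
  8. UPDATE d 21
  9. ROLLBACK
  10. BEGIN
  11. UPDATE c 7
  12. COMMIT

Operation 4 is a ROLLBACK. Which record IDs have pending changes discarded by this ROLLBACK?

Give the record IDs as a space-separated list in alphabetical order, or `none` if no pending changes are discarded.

Answer: b

Derivation:
Initial committed: {b=8, c=20, d=14}
Op 1: UPDATE b=27 (auto-commit; committed b=27)
Op 2: BEGIN: in_txn=True, pending={}
Op 3: UPDATE b=14 (pending; pending now {b=14})
Op 4: ROLLBACK: discarded pending ['b']; in_txn=False
Op 5: UPDATE b=21 (auto-commit; committed b=21)
Op 6: UPDATE d=16 (auto-commit; committed d=16)
Op 7: BEGIN: in_txn=True, pending={}
Op 8: UPDATE d=21 (pending; pending now {d=21})
Op 9: ROLLBACK: discarded pending ['d']; in_txn=False
Op 10: BEGIN: in_txn=True, pending={}
Op 11: UPDATE c=7 (pending; pending now {c=7})
Op 12: COMMIT: merged ['c'] into committed; committed now {b=21, c=7, d=16}
ROLLBACK at op 4 discards: ['b']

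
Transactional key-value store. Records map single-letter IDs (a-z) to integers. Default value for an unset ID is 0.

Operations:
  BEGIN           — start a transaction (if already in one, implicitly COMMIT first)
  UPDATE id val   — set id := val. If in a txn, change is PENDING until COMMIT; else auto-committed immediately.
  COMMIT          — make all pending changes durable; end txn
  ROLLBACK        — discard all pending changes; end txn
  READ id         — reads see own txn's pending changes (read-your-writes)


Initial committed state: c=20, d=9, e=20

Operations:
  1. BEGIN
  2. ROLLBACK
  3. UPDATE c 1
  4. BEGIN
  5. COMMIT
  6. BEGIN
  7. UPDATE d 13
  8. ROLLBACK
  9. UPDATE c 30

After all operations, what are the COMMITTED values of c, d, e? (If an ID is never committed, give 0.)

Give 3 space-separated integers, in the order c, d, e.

Initial committed: {c=20, d=9, e=20}
Op 1: BEGIN: in_txn=True, pending={}
Op 2: ROLLBACK: discarded pending []; in_txn=False
Op 3: UPDATE c=1 (auto-commit; committed c=1)
Op 4: BEGIN: in_txn=True, pending={}
Op 5: COMMIT: merged [] into committed; committed now {c=1, d=9, e=20}
Op 6: BEGIN: in_txn=True, pending={}
Op 7: UPDATE d=13 (pending; pending now {d=13})
Op 8: ROLLBACK: discarded pending ['d']; in_txn=False
Op 9: UPDATE c=30 (auto-commit; committed c=30)
Final committed: {c=30, d=9, e=20}

Answer: 30 9 20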